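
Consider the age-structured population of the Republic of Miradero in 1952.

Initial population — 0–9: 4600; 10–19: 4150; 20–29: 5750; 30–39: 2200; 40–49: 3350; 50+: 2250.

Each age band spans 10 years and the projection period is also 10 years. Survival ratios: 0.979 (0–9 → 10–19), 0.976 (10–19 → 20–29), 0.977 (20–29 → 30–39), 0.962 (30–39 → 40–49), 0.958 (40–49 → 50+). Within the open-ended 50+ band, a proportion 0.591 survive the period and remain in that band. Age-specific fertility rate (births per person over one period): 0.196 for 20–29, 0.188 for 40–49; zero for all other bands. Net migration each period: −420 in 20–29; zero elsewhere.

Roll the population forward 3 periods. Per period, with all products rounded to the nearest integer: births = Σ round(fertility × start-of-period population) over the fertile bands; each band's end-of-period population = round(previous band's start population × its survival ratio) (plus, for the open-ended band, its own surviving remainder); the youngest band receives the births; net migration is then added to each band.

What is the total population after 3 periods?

19398

[period 1]
Births: 5750 × 0.196 = 1127 ; 3350 × 0.188 = 630 → total 1757
10–19: 4600 × 0.979 = 4503
20–29: 4150 × 0.976 = 4050
30–39: 5750 × 0.977 = 5618
40–49: 2200 × 0.962 = 2116
50+: 3350 × 0.958 + 2250 × 0.591 = 3209 + 1330 = 4539
Net migration: 20–29 − 420 → 3630
→ [1757, 4503, 3630, 5618, 2116, 4539]
[period 2]
Births: 3630 × 0.196 = 711 ; 2116 × 0.188 = 398 → total 1109
10–19: 1757 × 0.979 = 1720
20–29: 4503 × 0.976 = 4395
30–39: 3630 × 0.977 = 3547
40–49: 5618 × 0.962 = 5405
50+: 2116 × 0.958 + 4539 × 0.591 = 2027 + 2683 = 4710
Net migration: 20–29 − 420 → 3975
→ [1109, 1720, 3975, 3547, 5405, 4710]
[period 3]
Births: 3975 × 0.196 = 779 ; 5405 × 0.188 = 1016 → total 1795
10–19: 1109 × 0.979 = 1086
20–29: 1720 × 0.976 = 1679
30–39: 3975 × 0.977 = 3884
40–49: 3547 × 0.962 = 3412
50+: 5405 × 0.958 + 4710 × 0.591 = 5178 + 2784 = 7962
Net migration: 20–29 − 420 → 1259
→ [1795, 1086, 1259, 3884, 3412, 7962]
Total after period 3: 1795 + 1086 + 1259 + 3884 + 3412 + 7962 = 19398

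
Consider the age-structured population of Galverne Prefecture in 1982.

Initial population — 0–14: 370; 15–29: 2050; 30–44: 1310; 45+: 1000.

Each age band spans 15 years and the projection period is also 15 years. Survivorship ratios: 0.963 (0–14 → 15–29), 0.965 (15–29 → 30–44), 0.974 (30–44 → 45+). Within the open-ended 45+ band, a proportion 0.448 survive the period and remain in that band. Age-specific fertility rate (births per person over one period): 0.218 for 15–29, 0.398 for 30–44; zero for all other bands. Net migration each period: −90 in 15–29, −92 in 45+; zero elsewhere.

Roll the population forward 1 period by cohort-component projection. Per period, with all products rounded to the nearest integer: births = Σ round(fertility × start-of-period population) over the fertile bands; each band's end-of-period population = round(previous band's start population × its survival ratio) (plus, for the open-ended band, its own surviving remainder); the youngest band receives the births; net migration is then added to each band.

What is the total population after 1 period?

(Groups numbered youngest = 1 to oldest = 4.)
[period 1]
Births: 2050 × 0.218 = 447, 1310 × 0.398 = 521 → 968
Group 2: 370 × 0.963 = 356
Group 3: 2050 × 0.965 = 1978
Group 4: 1310 × 0.974 + 1000 × 0.448 = 1276 + 448 = 1724
Net migration: Group 2 − 90 → 266; Group 4 − 92 → 1632
End of period: [968, 266, 1978, 1632]
Total after period 1: 968 + 266 + 1978 + 1632 = 4844

4844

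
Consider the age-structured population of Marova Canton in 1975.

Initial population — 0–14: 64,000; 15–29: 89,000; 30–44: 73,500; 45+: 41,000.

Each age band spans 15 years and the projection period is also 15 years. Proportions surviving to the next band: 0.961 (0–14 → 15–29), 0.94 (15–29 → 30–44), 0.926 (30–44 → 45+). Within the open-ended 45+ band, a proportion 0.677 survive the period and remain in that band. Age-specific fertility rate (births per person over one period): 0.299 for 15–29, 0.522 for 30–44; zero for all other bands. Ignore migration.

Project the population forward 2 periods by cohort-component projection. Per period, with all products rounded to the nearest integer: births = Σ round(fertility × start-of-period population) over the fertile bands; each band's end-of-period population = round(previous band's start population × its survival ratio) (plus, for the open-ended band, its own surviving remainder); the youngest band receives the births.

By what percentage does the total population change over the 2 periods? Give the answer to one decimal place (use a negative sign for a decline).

— Period 1 —
Births: 89000 * 0.299 = 26611, 73500 * 0.522 = 38367 ⇒ total 64978
15–29: 64000 * 0.961 = 61504
30–44: 89000 * 0.94 = 83660
45+: 73500 * 0.926 + 41000 * 0.677 = 68061 + 27757 = 95818
Giving 64978 / 61504 / 83660 / 95818.
— Period 2 —
Births: 61504 * 0.299 = 18390, 83660 * 0.522 = 43671 ⇒ total 62061
15–29: 64978 * 0.961 = 62444
30–44: 61504 * 0.94 = 57814
45+: 83660 * 0.926 + 95818 * 0.677 = 77469 + 64869 = 142338
Giving 62061 / 62444 / 57814 / 142338.
Total: 267500 → 324657; change = 57157; percentage change = 21.4%

21.4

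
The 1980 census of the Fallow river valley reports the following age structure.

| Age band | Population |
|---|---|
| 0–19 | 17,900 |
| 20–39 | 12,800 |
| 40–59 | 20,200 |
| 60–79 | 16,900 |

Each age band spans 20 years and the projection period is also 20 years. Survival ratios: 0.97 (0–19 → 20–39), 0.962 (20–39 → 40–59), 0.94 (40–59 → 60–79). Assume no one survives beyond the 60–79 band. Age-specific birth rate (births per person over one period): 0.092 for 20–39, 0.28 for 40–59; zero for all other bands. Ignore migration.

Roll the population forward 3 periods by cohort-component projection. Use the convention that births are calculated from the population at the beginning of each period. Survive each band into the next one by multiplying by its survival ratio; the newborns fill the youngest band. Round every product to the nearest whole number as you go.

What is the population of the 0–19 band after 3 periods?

5287

Period 1:
Births: 12800 * 0.092 = 1178 ; 20200 * 0.28 = 5656 → total 6834
20–39: 17900 * 0.97 = 17363
40–59: 12800 * 0.962 = 12314
60–79: 20200 * 0.94 = 18988
Giving 6834 / 17363 / 12314 / 18988.
Period 2:
Births: 17363 * 0.092 = 1597 ; 12314 * 0.28 = 3448 → total 5045
20–39: 6834 * 0.97 = 6629
40–59: 17363 * 0.962 = 16703
60–79: 12314 * 0.94 = 11575
Giving 5045 / 6629 / 16703 / 11575.
Period 3:
Births: 6629 * 0.092 = 610 ; 16703 * 0.28 = 4677 → total 5287
20–39: 5045 * 0.97 = 4894
40–59: 6629 * 0.962 = 6377
60–79: 16703 * 0.94 = 15701
Giving 5287 / 4894 / 6377 / 15701.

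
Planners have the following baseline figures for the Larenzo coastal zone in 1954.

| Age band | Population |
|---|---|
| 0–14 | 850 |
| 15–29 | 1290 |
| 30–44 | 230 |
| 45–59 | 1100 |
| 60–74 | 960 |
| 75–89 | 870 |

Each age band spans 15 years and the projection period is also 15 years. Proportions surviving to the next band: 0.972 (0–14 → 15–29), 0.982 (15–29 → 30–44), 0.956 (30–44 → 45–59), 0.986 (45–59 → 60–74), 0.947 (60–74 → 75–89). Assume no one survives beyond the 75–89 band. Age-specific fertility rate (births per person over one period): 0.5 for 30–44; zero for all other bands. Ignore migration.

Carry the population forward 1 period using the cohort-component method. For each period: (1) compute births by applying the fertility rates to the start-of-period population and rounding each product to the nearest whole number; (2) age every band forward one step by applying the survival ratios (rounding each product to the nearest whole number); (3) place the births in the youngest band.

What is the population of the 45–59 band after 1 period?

220

(Groups numbered youngest = 1 to oldest = 6.)
[period 1]
Births: 230 × 0.5 = 115
Group 2: 850 × 0.972 = 826
Group 3: 1290 × 0.982 = 1267
Group 4: 230 × 0.956 = 220
Group 5: 1100 × 0.986 = 1085
Group 6: 960 × 0.947 = 909
→ [115, 826, 1267, 220, 1085, 909]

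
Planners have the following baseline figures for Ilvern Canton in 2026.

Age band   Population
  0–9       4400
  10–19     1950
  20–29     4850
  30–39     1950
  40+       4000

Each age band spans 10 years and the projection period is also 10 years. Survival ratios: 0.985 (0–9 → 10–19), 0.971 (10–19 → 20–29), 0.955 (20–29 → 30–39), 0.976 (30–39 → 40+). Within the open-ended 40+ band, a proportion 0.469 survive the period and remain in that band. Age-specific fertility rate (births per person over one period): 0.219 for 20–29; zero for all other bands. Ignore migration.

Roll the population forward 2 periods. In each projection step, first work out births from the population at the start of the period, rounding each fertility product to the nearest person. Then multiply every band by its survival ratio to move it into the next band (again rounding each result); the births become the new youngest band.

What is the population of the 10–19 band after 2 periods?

Numbering the groups 1..5 from youngest to oldest:
— Period 1 —
Births: 4850 × 0.219 = 1062
Group 2: 4400 × 0.985 = 4334
Group 3: 1950 × 0.971 = 1893
Group 4: 4850 × 0.955 = 4632
Group 5: 1950 × 0.976 + 4000 × 0.469 = 1903 + 1876 = 3779
Population now: 0–9=1062, 10–19=4334, 20–29=1893, 30–39=4632, 40+=3779
— Period 2 —
Births: 1893 × 0.219 = 415
Group 2: 1062 × 0.985 = 1046
Group 3: 4334 × 0.971 = 4208
Group 4: 1893 × 0.955 = 1808
Group 5: 4632 × 0.976 + 3779 × 0.469 = 4521 + 1772 = 6293
Population now: 0–9=415, 10–19=1046, 20–29=4208, 30–39=1808, 40+=6293

1046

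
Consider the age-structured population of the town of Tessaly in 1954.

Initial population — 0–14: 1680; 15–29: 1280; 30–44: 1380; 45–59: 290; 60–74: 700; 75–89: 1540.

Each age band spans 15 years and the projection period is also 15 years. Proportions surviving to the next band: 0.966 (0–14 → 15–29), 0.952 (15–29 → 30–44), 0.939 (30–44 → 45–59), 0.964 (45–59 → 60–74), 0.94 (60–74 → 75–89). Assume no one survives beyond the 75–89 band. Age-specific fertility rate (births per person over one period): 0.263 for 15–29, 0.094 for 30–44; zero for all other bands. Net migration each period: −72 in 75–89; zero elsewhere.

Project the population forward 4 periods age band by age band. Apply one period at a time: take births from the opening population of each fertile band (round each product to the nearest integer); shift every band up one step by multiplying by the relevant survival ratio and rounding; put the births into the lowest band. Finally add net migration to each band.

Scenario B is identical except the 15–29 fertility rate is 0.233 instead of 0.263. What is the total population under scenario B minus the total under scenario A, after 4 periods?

Call the groups 1 to 6, youngest first.
Period 1:
Births: 1280 × 0.263 = 337 ; 1380 × 0.094 = 130 → 467
Group 2: 1680 × 0.966 = 1623
Group 3: 1280 × 0.952 = 1219
Group 4: 1380 × 0.939 = 1296
Group 5: 290 × 0.964 = 280
Group 6: 700 × 0.94 = 658
Net migration: Group 6 − 72 → 586
End of period: [467, 1623, 1219, 1296, 280, 586]
Period 2:
Births: 1623 × 0.263 = 427 ; 1219 × 0.094 = 115 → 542
Group 2: 467 × 0.966 = 451
Group 3: 1623 × 0.952 = 1545
Group 4: 1219 × 0.939 = 1145
Group 5: 1296 × 0.964 = 1249
Group 6: 280 × 0.94 = 263
Net migration: Group 6 − 72 → 191
End of period: [542, 451, 1545, 1145, 1249, 191]
Period 3:
Births: 451 × 0.263 = 119 ; 1545 × 0.094 = 145 → 264
Group 2: 542 × 0.966 = 524
Group 3: 451 × 0.952 = 429
Group 4: 1545 × 0.939 = 1451
Group 5: 1145 × 0.964 = 1104
Group 6: 1249 × 0.94 = 1174
Net migration: Group 6 − 72 → 1102
End of period: [264, 524, 429, 1451, 1104, 1102]
Period 4:
Births: 524 × 0.263 = 138 ; 429 × 0.094 = 40 → 178
Group 2: 264 × 0.966 = 255
Group 3: 524 × 0.952 = 499
Group 4: 429 × 0.939 = 403
Group 5: 1451 × 0.964 = 1399
Group 6: 1104 × 0.94 = 1038
Net migration: Group 6 − 72 → 966
End of period: [178, 255, 499, 403, 1399, 966]
Scenario A total after 4 periods: 3700
Scenario B projection —
Period 1:
Births: 1280 × 0.233 = 298 ; 1380 × 0.094 = 130 → 428
Group 2: 1680 × 0.966 = 1623
Group 3: 1280 × 0.952 = 1219
Group 4: 1380 × 0.939 = 1296
Group 5: 290 × 0.964 = 280
Group 6: 700 × 0.94 = 658
Net migration: Group 6 − 72 → 586
End of period: [428, 1623, 1219, 1296, 280, 586]
Period 2:
Births: 1623 × 0.233 = 378 ; 1219 × 0.094 = 115 → 493
Group 2: 428 × 0.966 = 413
Group 3: 1623 × 0.952 = 1545
Group 4: 1219 × 0.939 = 1145
Group 5: 1296 × 0.964 = 1249
Group 6: 280 × 0.94 = 263
Net migration: Group 6 − 72 → 191
End of period: [493, 413, 1545, 1145, 1249, 191]
Period 3:
Births: 413 × 0.233 = 96 ; 1545 × 0.094 = 145 → 241
Group 2: 493 × 0.966 = 476
Group 3: 413 × 0.952 = 393
Group 4: 1545 × 0.939 = 1451
Group 5: 1145 × 0.964 = 1104
Group 6: 1249 × 0.94 = 1174
Net migration: Group 6 − 72 → 1102
End of period: [241, 476, 393, 1451, 1104, 1102]
Period 4:
Births: 476 × 0.233 = 111 ; 393 × 0.094 = 37 → 148
Group 2: 241 × 0.966 = 233
Group 3: 476 × 0.952 = 453
Group 4: 393 × 0.939 = 369
Group 5: 1451 × 0.964 = 1399
Group 6: 1104 × 0.94 = 1038
Net migration: Group 6 − 72 → 966
End of period: [148, 233, 453, 369, 1399, 966]
Scenario B total after 4 periods: 3568
Difference B − A = 3568 − 3700 = -132

-132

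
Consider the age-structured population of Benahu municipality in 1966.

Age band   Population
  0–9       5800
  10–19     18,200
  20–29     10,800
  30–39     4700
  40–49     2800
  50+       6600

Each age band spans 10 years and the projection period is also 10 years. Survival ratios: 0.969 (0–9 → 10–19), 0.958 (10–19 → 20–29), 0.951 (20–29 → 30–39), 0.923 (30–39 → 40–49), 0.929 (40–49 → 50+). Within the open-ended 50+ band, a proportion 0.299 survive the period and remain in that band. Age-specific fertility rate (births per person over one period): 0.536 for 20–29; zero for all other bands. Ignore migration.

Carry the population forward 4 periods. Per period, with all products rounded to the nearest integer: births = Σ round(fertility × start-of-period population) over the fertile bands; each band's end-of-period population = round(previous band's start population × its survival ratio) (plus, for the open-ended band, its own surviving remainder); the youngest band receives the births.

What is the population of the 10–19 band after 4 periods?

(Bands numbered youngest = 1 to oldest = 6.)
Period 1.
Births: 10800 × 0.536 = 5789
Band 2: 5800 × 0.969 = 5620
Band 3: 18200 × 0.958 = 17436
Band 4: 10800 × 0.951 = 10271
Band 5: 4700 × 0.923 = 4338
Band 6: 2800 × 0.929 + 6600 × 0.299 = 2601 + 1973 = 4574
Population now: 0–9=5789, 10–19=5620, 20–29=17436, 30–39=10271, 40–49=4338, 50+=4574
Period 2.
Births: 17436 × 0.536 = 9346
Band 2: 5789 × 0.969 = 5610
Band 3: 5620 × 0.958 = 5384
Band 4: 17436 × 0.951 = 16582
Band 5: 10271 × 0.923 = 9480
Band 6: 4338 × 0.929 + 4574 × 0.299 = 4030 + 1368 = 5398
Population now: 0–9=9346, 10–19=5610, 20–29=5384, 30–39=16582, 40–49=9480, 50+=5398
Period 3.
Births: 5384 × 0.536 = 2886
Band 2: 9346 × 0.969 = 9056
Band 3: 5610 × 0.958 = 5374
Band 4: 5384 × 0.951 = 5120
Band 5: 16582 × 0.923 = 15305
Band 6: 9480 × 0.929 + 5398 × 0.299 = 8807 + 1614 = 10421
Population now: 0–9=2886, 10–19=9056, 20–29=5374, 30–39=5120, 40–49=15305, 50+=10421
Period 4.
Births: 5374 × 0.536 = 2880
Band 2: 2886 × 0.969 = 2797
Band 3: 9056 × 0.958 = 8676
Band 4: 5374 × 0.951 = 5111
Band 5: 5120 × 0.923 = 4726
Band 6: 15305 × 0.929 + 10421 × 0.299 = 14218 + 3116 = 17334
Population now: 0–9=2880, 10–19=2797, 20–29=8676, 30–39=5111, 40–49=4726, 50+=17334

2797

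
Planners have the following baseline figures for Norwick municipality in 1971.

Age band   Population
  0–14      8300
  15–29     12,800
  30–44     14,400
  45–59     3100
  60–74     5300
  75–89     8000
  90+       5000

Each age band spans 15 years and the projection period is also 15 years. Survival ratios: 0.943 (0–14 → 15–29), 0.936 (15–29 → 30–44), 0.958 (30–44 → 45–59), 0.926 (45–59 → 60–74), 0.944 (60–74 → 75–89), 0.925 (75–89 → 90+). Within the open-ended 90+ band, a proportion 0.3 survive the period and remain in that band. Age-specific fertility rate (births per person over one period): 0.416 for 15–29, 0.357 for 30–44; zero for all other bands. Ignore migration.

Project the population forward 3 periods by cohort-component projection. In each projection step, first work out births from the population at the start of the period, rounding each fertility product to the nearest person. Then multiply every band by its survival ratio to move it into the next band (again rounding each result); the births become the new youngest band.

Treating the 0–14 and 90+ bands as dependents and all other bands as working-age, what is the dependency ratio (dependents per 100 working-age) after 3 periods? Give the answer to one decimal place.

(Bands numbered youngest = 1 to oldest = 7.)
— Period 1 —
Births: 12800 * 0.416 = 5325, 14400 * 0.357 = 5141 — total 10466
Band 2: 8300 * 0.943 = 7827
Band 3: 12800 * 0.936 = 11981
Band 4: 14400 * 0.958 = 13795
Band 5: 3100 * 0.926 = 2871
Band 6: 5300 * 0.944 = 5003
Band 7: 8000 * 0.925 + 5000 * 0.3 = 7400 + 1500 = 8900
→ [10466, 7827, 11981, 13795, 2871, 5003, 8900]
— Period 2 —
Births: 7827 * 0.416 = 3256, 11981 * 0.357 = 4277 — total 7533
Band 2: 10466 * 0.943 = 9869
Band 3: 7827 * 0.936 = 7326
Band 4: 11981 * 0.958 = 11478
Band 5: 13795 * 0.926 = 12774
Band 6: 2871 * 0.944 = 2710
Band 7: 5003 * 0.925 + 8900 * 0.3 = 4628 + 2670 = 7298
→ [7533, 9869, 7326, 11478, 12774, 2710, 7298]
— Period 3 —
Births: 9869 * 0.416 = 4106, 7326 * 0.357 = 2615 — total 6721
Band 2: 7533 * 0.943 = 7104
Band 3: 9869 * 0.936 = 9237
Band 4: 7326 * 0.958 = 7018
Band 5: 11478 * 0.926 = 10629
Band 6: 12774 * 0.944 = 12059
Band 7: 2710 * 0.925 + 7298 * 0.3 = 2507 + 2189 = 4696
→ [6721, 7104, 9237, 7018, 10629, 12059, 4696]
Dependents (band 0–14 + band 90+) = 6721 + 4696 = 11417; working-age = 46047; ratio = 11417/46047 × 100 = 24.8

24.8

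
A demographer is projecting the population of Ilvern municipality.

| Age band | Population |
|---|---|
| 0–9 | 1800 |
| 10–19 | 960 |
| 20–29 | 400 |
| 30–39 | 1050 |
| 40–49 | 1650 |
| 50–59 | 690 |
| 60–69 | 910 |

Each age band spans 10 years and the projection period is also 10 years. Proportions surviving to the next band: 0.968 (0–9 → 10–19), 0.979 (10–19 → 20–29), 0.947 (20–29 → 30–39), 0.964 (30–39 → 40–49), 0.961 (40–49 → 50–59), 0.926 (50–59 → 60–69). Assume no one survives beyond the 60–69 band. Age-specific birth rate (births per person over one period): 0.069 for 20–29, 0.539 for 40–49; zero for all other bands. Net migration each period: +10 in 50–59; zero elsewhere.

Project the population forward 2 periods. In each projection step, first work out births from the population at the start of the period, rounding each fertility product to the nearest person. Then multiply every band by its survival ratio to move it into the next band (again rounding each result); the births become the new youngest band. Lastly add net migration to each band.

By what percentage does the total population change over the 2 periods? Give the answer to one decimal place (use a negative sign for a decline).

Let group 1 be 0–9 through group 7 = 60–69.
Period 1:
Births: 400 × 0.069 = 28 ; 1650 × 0.539 = 889 → total 917
Group 2: 1800 × 0.968 = 1742
Group 3: 960 × 0.979 = 940
Group 4: 400 × 0.947 = 379
Group 5: 1050 × 0.964 = 1012
Group 6: 1650 × 0.961 = 1586
Group 7: 690 × 0.926 = 639
Net migration: Group 6 + 10 → 1596
Population now: 0–9=917, 10–19=1742, 20–29=940, 30–39=379, 40–49=1012, 50–59=1596, 60–69=639
Period 2:
Births: 940 × 0.069 = 65 ; 1012 × 0.539 = 545 → total 610
Group 2: 917 × 0.968 = 888
Group 3: 1742 × 0.979 = 1705
Group 4: 940 × 0.947 = 890
Group 5: 379 × 0.964 = 365
Group 6: 1012 × 0.961 = 973
Group 7: 1596 × 0.926 = 1478
Net migration: Group 6 + 10 → 983
Population now: 0–9=610, 10–19=888, 20–29=1705, 30–39=890, 40–49=365, 50–59=983, 60–69=1478
Total: 7460 → 6919; change = -541; percentage change = -7.3%

-7.3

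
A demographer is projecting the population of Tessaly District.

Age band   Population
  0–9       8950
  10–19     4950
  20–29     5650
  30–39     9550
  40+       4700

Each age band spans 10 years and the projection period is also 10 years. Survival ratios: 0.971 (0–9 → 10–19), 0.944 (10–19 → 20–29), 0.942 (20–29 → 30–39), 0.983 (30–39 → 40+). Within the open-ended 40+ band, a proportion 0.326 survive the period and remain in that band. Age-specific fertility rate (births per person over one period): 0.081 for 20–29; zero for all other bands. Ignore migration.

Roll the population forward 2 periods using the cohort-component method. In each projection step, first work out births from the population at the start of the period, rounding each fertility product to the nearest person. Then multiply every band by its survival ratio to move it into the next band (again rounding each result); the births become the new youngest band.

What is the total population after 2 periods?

22221

Period 1:
Births: 5650 * 0.081 = 458
10–19: 8950 * 0.971 = 8690
20–29: 4950 * 0.944 = 4673
30–39: 5650 * 0.942 = 5322
40+: 9550 * 0.983 + 4700 * 0.326 = 9388 + 1532 = 10920
→ [458, 8690, 4673, 5322, 10920]
Period 2:
Births: 4673 * 0.081 = 379
10–19: 458 * 0.971 = 445
20–29: 8690 * 0.944 = 8203
30–39: 4673 * 0.942 = 4402
40+: 5322 * 0.983 + 10920 * 0.326 = 5232 + 3560 = 8792
→ [379, 445, 8203, 4402, 8792]
Total after period 2: 379 + 445 + 8203 + 4402 + 8792 = 22221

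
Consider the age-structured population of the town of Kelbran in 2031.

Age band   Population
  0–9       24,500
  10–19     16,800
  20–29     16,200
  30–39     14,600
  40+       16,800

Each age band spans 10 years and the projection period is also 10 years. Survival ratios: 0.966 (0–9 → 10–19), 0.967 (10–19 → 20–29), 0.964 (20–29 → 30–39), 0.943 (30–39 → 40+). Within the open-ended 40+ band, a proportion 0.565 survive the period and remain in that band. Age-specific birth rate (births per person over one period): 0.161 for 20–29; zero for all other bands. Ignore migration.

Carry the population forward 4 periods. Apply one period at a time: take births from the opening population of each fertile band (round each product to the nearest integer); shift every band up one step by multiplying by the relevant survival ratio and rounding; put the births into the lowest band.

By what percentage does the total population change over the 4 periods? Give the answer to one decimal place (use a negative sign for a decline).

[period 1]
Births: 16200 × 0.161 = 2608
10–19: 24500 × 0.966 = 23667
20–29: 16800 × 0.967 = 16246
30–39: 16200 × 0.964 = 15617
40+: 14600 × 0.943 + 16800 × 0.565 = 13768 + 9492 = 23260
Giving 2608 / 23667 / 16246 / 15617 / 23260.
[period 2]
Births: 16246 × 0.161 = 2616
10–19: 2608 × 0.966 = 2519
20–29: 23667 × 0.967 = 22886
30–39: 16246 × 0.964 = 15661
40+: 15617 × 0.943 + 23260 × 0.565 = 14727 + 13142 = 27869
Giving 2616 / 2519 / 22886 / 15661 / 27869.
[period 3]
Births: 22886 × 0.161 = 3685
10–19: 2616 × 0.966 = 2527
20–29: 2519 × 0.967 = 2436
30–39: 22886 × 0.964 = 22062
40+: 15661 × 0.943 + 27869 × 0.565 = 14768 + 15746 = 30514
Giving 3685 / 2527 / 2436 / 22062 / 30514.
[period 4]
Births: 2436 × 0.161 = 392
10–19: 3685 × 0.966 = 3560
20–29: 2527 × 0.967 = 2444
30–39: 2436 × 0.964 = 2348
40+: 22062 × 0.943 + 30514 × 0.565 = 20804 + 17240 = 38044
Giving 392 / 3560 / 2444 / 2348 / 38044.
Total: 88900 → 46788; change = -42112; percentage change = -47.4%

-47.4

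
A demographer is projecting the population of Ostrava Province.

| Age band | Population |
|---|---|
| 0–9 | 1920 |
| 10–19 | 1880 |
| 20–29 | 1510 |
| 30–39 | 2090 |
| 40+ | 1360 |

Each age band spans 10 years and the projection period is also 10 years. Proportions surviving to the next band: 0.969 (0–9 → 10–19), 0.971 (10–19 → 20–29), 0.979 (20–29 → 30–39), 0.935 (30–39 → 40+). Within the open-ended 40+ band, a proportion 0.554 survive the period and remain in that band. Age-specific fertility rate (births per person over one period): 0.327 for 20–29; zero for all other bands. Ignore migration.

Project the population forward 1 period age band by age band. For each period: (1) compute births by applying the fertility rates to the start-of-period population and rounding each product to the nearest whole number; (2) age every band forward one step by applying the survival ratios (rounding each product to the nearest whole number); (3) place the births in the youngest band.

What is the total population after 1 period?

8364

(Bands numbered youngest = 1 to oldest = 5.)
After projecting period 1:
Births: 1510 * 0.327 = 494
Band 2: 1920 * 0.969 = 1860
Band 3: 1880 * 0.971 = 1825
Band 4: 1510 * 0.979 = 1478
Band 5: 2090 * 0.935 + 1360 * 0.554 = 1954 + 753 = 2707
→ [494, 1860, 1825, 1478, 2707]
Total after period 1: 494 + 1860 + 1825 + 1478 + 2707 = 8364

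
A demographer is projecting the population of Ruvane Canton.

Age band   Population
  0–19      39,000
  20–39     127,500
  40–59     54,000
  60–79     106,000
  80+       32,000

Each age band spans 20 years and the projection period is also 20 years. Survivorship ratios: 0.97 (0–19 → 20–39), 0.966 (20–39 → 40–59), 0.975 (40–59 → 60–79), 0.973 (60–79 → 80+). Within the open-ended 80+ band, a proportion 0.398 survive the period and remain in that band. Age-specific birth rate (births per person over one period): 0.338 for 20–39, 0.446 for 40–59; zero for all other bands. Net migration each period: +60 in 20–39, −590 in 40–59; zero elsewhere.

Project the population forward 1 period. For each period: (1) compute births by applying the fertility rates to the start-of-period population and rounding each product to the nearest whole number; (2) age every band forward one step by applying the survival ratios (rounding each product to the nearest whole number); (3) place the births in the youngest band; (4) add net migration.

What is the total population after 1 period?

396168

— Period 1 —
Births: 127500 * 0.338 = 43095, 54000 * 0.446 = 24084 → total 67179
20–39: 39000 * 0.97 = 37830
40–59: 127500 * 0.966 = 123165
60–79: 54000 * 0.975 = 52650
80+: 106000 * 0.973 + 32000 * 0.398 = 103138 + 12736 = 115874
Net migration: 20–39 + 60 → 37890; 40–59 − 590 → 122575
→ [67179, 37890, 122575, 52650, 115874]
Total after period 1: 67179 + 37890 + 122575 + 52650 + 115874 = 396168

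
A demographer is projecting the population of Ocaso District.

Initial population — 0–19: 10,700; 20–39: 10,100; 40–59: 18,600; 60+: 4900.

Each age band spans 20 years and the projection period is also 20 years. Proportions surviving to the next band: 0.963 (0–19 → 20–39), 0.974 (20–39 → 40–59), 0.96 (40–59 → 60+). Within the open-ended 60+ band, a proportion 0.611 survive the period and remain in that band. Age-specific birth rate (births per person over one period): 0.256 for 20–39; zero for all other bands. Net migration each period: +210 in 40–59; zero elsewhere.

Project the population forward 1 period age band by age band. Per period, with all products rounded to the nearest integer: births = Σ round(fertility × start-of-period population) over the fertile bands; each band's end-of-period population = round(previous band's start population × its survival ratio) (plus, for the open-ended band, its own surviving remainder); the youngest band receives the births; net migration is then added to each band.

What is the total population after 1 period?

43787

After projecting period 1:
Births: 10100 × 0.256 = 2586
20–39: 10700 × 0.963 = 10304
40–59: 10100 × 0.974 = 9837
60+: 18600 × 0.96 + 4900 × 0.611 = 17856 + 2994 = 20850
Net migration: 40–59 + 210 → 10047
Giving 2586 / 10304 / 10047 / 20850.
Total after period 1: 2586 + 10304 + 10047 + 20850 = 43787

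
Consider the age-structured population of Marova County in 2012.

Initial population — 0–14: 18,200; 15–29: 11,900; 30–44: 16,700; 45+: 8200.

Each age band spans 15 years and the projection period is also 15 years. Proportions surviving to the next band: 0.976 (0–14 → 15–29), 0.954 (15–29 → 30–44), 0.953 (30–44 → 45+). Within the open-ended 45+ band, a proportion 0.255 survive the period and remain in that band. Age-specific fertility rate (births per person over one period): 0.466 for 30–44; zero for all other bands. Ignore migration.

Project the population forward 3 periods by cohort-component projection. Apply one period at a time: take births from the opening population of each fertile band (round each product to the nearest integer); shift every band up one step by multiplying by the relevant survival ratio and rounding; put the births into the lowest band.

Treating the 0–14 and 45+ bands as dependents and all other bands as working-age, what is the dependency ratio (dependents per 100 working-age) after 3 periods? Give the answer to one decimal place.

225.5

Let band 1 be 0–14 through band 4 = 45+.
Period 1.
Births: 16700 × 0.466 = 7782
Band 2: 18200 × 0.976 = 17763
Band 3: 11900 × 0.954 = 11353
Band 4: 16700 × 0.953 + 8200 × 0.255 = 15915 + 2091 = 18006
→ [7782, 17763, 11353, 18006]
Period 2.
Births: 11353 × 0.466 = 5290
Band 2: 7782 × 0.976 = 7595
Band 3: 17763 × 0.954 = 16946
Band 4: 11353 × 0.953 + 18006 × 0.255 = 10819 + 4592 = 15411
→ [5290, 7595, 16946, 15411]
Period 3.
Births: 16946 × 0.466 = 7897
Band 2: 5290 × 0.976 = 5163
Band 3: 7595 × 0.954 = 7246
Band 4: 16946 × 0.953 + 15411 × 0.255 = 16150 + 3930 = 20080
→ [7897, 5163, 7246, 20080]
Dependents (band 0–14 + band 45+) = 7897 + 20080 = 27977; working-age = 12409; ratio = 27977/12409 × 100 = 225.5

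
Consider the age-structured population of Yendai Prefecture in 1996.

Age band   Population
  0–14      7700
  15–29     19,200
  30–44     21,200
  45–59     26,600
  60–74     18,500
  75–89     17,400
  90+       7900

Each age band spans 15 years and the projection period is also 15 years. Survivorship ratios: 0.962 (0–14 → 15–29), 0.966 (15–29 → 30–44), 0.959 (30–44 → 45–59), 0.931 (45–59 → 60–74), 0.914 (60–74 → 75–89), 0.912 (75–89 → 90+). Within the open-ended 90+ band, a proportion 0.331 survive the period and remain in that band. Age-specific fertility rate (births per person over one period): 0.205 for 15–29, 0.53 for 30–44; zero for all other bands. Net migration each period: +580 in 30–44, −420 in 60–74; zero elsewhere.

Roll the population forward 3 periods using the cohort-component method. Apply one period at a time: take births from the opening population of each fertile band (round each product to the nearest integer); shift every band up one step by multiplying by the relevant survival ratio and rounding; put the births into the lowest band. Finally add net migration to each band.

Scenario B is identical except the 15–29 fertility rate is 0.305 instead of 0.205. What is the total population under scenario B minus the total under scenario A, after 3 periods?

Let band 1 be 0–14 through band 7 = 90+.
— Period 1 —
Births: 19200 × 0.205 = 3936  |  21200 × 0.53 = 11236 → 15172
Band 2: 7700 × 0.962 = 7407
Band 3: 19200 × 0.966 = 18547
Band 4: 21200 × 0.959 = 20331
Band 5: 26600 × 0.931 = 24765
Band 6: 18500 × 0.914 = 16909
Band 7: 17400 × 0.912 + 7900 × 0.331 = 15869 + 2615 = 18484
Net migration: Band 3 + 580 → 19127; Band 5 − 420 → 24345
→ [15172, 7407, 19127, 20331, 24345, 16909, 18484]
— Period 2 —
Births: 7407 × 0.205 = 1518  |  19127 × 0.53 = 10137 → 11655
Band 2: 15172 × 0.962 = 14595
Band 3: 7407 × 0.966 = 7155
Band 4: 19127 × 0.959 = 18343
Band 5: 20331 × 0.931 = 18928
Band 6: 24345 × 0.914 = 22251
Band 7: 16909 × 0.912 + 18484 × 0.331 = 15421 + 6118 = 21539
Net migration: Band 3 + 580 → 7735; Band 5 − 420 → 18508
→ [11655, 14595, 7735, 18343, 18508, 22251, 21539]
— Period 3 —
Births: 14595 × 0.205 = 2992  |  7735 × 0.53 = 4100 → 7092
Band 2: 11655 × 0.962 = 11212
Band 3: 14595 × 0.966 = 14099
Band 4: 7735 × 0.959 = 7418
Band 5: 18343 × 0.931 = 17077
Band 6: 18508 × 0.914 = 16916
Band 7: 22251 × 0.912 + 21539 × 0.331 = 20293 + 7129 = 27422
Net migration: Band 3 + 580 → 14679; Band 5 − 420 → 16657
→ [7092, 11212, 14679, 7418, 16657, 16916, 27422]
Scenario A total after 3 periods: 101396
Scenario B projection —
— Period 1 —
Births: 19200 × 0.305 = 5856  |  21200 × 0.53 = 11236 → 17092
Band 2: 7700 × 0.962 = 7407
Band 3: 19200 × 0.966 = 18547
Band 4: 21200 × 0.959 = 20331
Band 5: 26600 × 0.931 = 24765
Band 6: 18500 × 0.914 = 16909
Band 7: 17400 × 0.912 + 7900 × 0.331 = 15869 + 2615 = 18484
Net migration: Band 3 + 580 → 19127; Band 5 − 420 → 24345
→ [17092, 7407, 19127, 20331, 24345, 16909, 18484]
— Period 2 —
Births: 7407 × 0.305 = 2259  |  19127 × 0.53 = 10137 → 12396
Band 2: 17092 × 0.962 = 16443
Band 3: 7407 × 0.966 = 7155
Band 4: 19127 × 0.959 = 18343
Band 5: 20331 × 0.931 = 18928
Band 6: 24345 × 0.914 = 22251
Band 7: 16909 × 0.912 + 18484 × 0.331 = 15421 + 6118 = 21539
Net migration: Band 3 + 580 → 7735; Band 5 − 420 → 18508
→ [12396, 16443, 7735, 18343, 18508, 22251, 21539]
— Period 3 —
Births: 16443 × 0.305 = 5015  |  7735 × 0.53 = 4100 → 9115
Band 2: 12396 × 0.962 = 11925
Band 3: 16443 × 0.966 = 15884
Band 4: 7735 × 0.959 = 7418
Band 5: 18343 × 0.931 = 17077
Band 6: 18508 × 0.914 = 16916
Band 7: 22251 × 0.912 + 21539 × 0.331 = 20293 + 7129 = 27422
Net migration: Band 3 + 580 → 16464; Band 5 − 420 → 16657
→ [9115, 11925, 16464, 7418, 16657, 16916, 27422]
Scenario B total after 3 periods: 105917
Difference B − A = 105917 − 101396 = 4521

4521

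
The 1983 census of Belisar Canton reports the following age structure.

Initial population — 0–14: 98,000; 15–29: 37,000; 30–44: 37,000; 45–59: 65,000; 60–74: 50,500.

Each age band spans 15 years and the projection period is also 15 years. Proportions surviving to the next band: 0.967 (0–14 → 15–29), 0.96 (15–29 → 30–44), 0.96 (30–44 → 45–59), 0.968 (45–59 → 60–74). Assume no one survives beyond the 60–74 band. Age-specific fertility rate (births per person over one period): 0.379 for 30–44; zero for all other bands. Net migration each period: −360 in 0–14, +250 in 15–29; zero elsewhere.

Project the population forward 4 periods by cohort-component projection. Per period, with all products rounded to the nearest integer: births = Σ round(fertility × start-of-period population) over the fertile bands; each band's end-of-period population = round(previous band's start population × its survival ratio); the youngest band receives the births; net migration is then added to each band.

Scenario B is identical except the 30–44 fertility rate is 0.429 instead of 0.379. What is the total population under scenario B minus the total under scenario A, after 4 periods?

Period 1.
Births: 37000 * 0.379 = 14023
15–29: 98000 * 0.967 = 94766
30–44: 37000 * 0.96 = 35520
45–59: 37000 * 0.96 = 35520
60–74: 65000 * 0.968 = 62920
Net migration: 0–14 − 360 → 13663; 15–29 + 250 → 95016
Giving 13663 / 95016 / 35520 / 35520 / 62920.
Period 2.
Births: 35520 * 0.379 = 13462
15–29: 13663 * 0.967 = 13212
30–44: 95016 * 0.96 = 91215
45–59: 35520 * 0.96 = 34099
60–74: 35520 * 0.968 = 34383
Net migration: 0–14 − 360 → 13102; 15–29 + 250 → 13462
Giving 13102 / 13462 / 91215 / 34099 / 34383.
Period 3.
Births: 91215 * 0.379 = 34570
15–29: 13102 * 0.967 = 12670
30–44: 13462 * 0.96 = 12924
45–59: 91215 * 0.96 = 87566
60–74: 34099 * 0.968 = 33008
Net migration: 0–14 − 360 → 34210; 15–29 + 250 → 12920
Giving 34210 / 12920 / 12924 / 87566 / 33008.
Period 4.
Births: 12924 * 0.379 = 4898
15–29: 34210 * 0.967 = 33081
30–44: 12920 * 0.96 = 12403
45–59: 12924 * 0.96 = 12407
60–74: 87566 * 0.968 = 84764
Net migration: 0–14 − 360 → 4538; 15–29 + 250 → 33331
Giving 4538 / 33331 / 12403 / 12407 / 84764.
Scenario A total after 4 periods: 147443
Scenario B projection —
Period 1.
Births: 37000 * 0.429 = 15873
15–29: 98000 * 0.967 = 94766
30–44: 37000 * 0.96 = 35520
45–59: 37000 * 0.96 = 35520
60–74: 65000 * 0.968 = 62920
Net migration: 0–14 − 360 → 15513; 15–29 + 250 → 95016
Giving 15513 / 95016 / 35520 / 35520 / 62920.
Period 2.
Births: 35520 * 0.429 = 15238
15–29: 15513 * 0.967 = 15001
30–44: 95016 * 0.96 = 91215
45–59: 35520 * 0.96 = 34099
60–74: 35520 * 0.968 = 34383
Net migration: 0–14 − 360 → 14878; 15–29 + 250 → 15251
Giving 14878 / 15251 / 91215 / 34099 / 34383.
Period 3.
Births: 91215 * 0.429 = 39131
15–29: 14878 * 0.967 = 14387
30–44: 15251 * 0.96 = 14641
45–59: 91215 * 0.96 = 87566
60–74: 34099 * 0.968 = 33008
Net migration: 0–14 − 360 → 38771; 15–29 + 250 → 14637
Giving 38771 / 14637 / 14641 / 87566 / 33008.
Period 4.
Births: 14641 * 0.429 = 6281
15–29: 38771 * 0.967 = 37492
30–44: 14637 * 0.96 = 14052
45–59: 14641 * 0.96 = 14055
60–74: 87566 * 0.968 = 84764
Net migration: 0–14 − 360 → 5921; 15–29 + 250 → 37742
Giving 5921 / 37742 / 14052 / 14055 / 84764.
Scenario B total after 4 periods: 156534
Difference B − A = 156534 − 147443 = 9091

9091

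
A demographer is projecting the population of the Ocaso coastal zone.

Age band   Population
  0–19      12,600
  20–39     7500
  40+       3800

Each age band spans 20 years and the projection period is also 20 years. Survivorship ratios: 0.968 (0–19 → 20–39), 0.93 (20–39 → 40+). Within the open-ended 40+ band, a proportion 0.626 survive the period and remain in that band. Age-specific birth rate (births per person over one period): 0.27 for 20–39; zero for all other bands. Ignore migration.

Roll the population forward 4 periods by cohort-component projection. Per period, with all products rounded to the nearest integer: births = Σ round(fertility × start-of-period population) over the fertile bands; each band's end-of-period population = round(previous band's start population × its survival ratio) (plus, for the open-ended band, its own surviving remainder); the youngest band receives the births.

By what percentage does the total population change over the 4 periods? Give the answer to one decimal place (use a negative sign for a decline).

-48.9

(Groups numbered youngest = 1 to oldest = 3.)
After projecting period 1:
Births: 7500 × 0.27 = 2025
Group 2: 12600 × 0.968 = 12197
Group 3: 7500 × 0.93 + 3800 × 0.626 = 6975 + 2379 = 9354
→ [2025, 12197, 9354]
After projecting period 2:
Births: 12197 × 0.27 = 3293
Group 2: 2025 × 0.968 = 1960
Group 3: 12197 × 0.93 + 9354 × 0.626 = 11343 + 5856 = 17199
→ [3293, 1960, 17199]
After projecting period 3:
Births: 1960 × 0.27 = 529
Group 2: 3293 × 0.968 = 3188
Group 3: 1960 × 0.93 + 17199 × 0.626 = 1823 + 10767 = 12590
→ [529, 3188, 12590]
After projecting period 4:
Births: 3188 × 0.27 = 861
Group 2: 529 × 0.968 = 512
Group 3: 3188 × 0.93 + 12590 × 0.626 = 2965 + 7881 = 10846
→ [861, 512, 10846]
Total: 23900 → 12219; change = -11681; percentage change = -48.9%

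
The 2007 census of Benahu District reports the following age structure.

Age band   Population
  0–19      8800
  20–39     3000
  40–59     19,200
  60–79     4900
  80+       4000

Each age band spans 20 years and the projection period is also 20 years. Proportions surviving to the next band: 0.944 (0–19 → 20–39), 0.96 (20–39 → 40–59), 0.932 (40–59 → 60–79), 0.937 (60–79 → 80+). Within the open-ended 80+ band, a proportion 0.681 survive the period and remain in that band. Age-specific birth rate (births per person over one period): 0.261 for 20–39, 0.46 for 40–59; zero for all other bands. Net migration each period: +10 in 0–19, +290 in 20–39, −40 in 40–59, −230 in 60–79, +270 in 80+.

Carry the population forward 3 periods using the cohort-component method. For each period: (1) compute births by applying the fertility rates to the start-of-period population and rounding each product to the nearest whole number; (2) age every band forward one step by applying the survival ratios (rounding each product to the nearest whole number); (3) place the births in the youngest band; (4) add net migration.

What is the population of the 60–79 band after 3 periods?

7425

[period 1]
Births: 3000 * 0.261 = 783 ; 19200 * 0.46 = 8832 → 9615
20–39: 8800 * 0.944 = 8307
40–59: 3000 * 0.96 = 2880
60–79: 19200 * 0.932 = 17894
80+: 4900 * 0.937 + 4000 * 0.681 = 4591 + 2724 = 7315
Net migration: 0–19 + 10 → 9625; 20–39 + 290 → 8597; 40–59 − 40 → 2840; 60–79 − 230 → 17664; 80+ + 270 → 7585
Giving 9625 / 8597 / 2840 / 17664 / 7585.
[period 2]
Births: 8597 * 0.261 = 2244 ; 2840 * 0.46 = 1306 → 3550
20–39: 9625 * 0.944 = 9086
40–59: 8597 * 0.96 = 8253
60–79: 2840 * 0.932 = 2647
80+: 17664 * 0.937 + 7585 * 0.681 = 16551 + 5165 = 21716
Net migration: 0–19 + 10 → 3560; 20–39 + 290 → 9376; 40–59 − 40 → 8213; 60–79 − 230 → 2417; 80+ + 270 → 21986
Giving 3560 / 9376 / 8213 / 2417 / 21986.
[period 3]
Births: 9376 * 0.261 = 2447 ; 8213 * 0.46 = 3778 → 6225
20–39: 3560 * 0.944 = 3361
40–59: 9376 * 0.96 = 9001
60–79: 8213 * 0.932 = 7655
80+: 2417 * 0.937 + 21986 * 0.681 = 2265 + 14972 = 17237
Net migration: 0–19 + 10 → 6235; 20–39 + 290 → 3651; 40–59 − 40 → 8961; 60–79 − 230 → 7425; 80+ + 270 → 17507
Giving 6235 / 3651 / 8961 / 7425 / 17507.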